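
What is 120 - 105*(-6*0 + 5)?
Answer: -405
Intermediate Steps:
120 - 105*(-6*0 + 5) = 120 - 105*(0 + 5) = 120 - 105*5 = 120 - 525 = -405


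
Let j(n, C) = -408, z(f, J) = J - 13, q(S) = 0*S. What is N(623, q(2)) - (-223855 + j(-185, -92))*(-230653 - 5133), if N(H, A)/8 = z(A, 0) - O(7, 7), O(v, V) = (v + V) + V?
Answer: -52878075990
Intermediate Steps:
q(S) = 0
O(v, V) = v + 2*V (O(v, V) = (V + v) + V = v + 2*V)
z(f, J) = -13 + J
N(H, A) = -272 (N(H, A) = 8*((-13 + 0) - (7 + 2*7)) = 8*(-13 - (7 + 14)) = 8*(-13 - 1*21) = 8*(-13 - 21) = 8*(-34) = -272)
N(623, q(2)) - (-223855 + j(-185, -92))*(-230653 - 5133) = -272 - (-223855 - 408)*(-230653 - 5133) = -272 - (-224263)*(-235786) = -272 - 1*52878075718 = -272 - 52878075718 = -52878075990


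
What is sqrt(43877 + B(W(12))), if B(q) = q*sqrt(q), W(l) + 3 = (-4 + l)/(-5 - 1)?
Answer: sqrt(394893 - 13*I*sqrt(39))/3 ≈ 209.47 - 0.021532*I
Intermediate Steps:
W(l) = -7/3 - l/6 (W(l) = -3 + (-4 + l)/(-5 - 1) = -3 + (-4 + l)/(-6) = -3 + (-4 + l)*(-1/6) = -3 + (2/3 - l/6) = -7/3 - l/6)
B(q) = q**(3/2)
sqrt(43877 + B(W(12))) = sqrt(43877 + (-7/3 - 1/6*12)**(3/2)) = sqrt(43877 + (-7/3 - 2)**(3/2)) = sqrt(43877 + (-13/3)**(3/2)) = sqrt(43877 - 13*I*sqrt(39)/9)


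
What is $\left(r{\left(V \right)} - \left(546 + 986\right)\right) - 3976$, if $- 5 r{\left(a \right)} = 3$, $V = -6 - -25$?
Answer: $- \frac{27543}{5} \approx -5508.6$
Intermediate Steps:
$V = 19$ ($V = -6 + 25 = 19$)
$r{\left(a \right)} = - \frac{3}{5}$ ($r{\left(a \right)} = \left(- \frac{1}{5}\right) 3 = - \frac{3}{5}$)
$\left(r{\left(V \right)} - \left(546 + 986\right)\right) - 3976 = \left(- \frac{3}{5} - \left(546 + 986\right)\right) - 3976 = \left(- \frac{3}{5} - 1532\right) - 3976 = - \frac{7663}{5} - 3976 = - \frac{27543}{5}$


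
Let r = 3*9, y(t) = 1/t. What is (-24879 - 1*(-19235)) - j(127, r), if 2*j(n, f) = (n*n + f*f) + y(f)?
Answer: -759943/54 ≈ -14073.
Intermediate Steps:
r = 27
j(n, f) = 1/(2*f) + f²/2 + n²/2 (j(n, f) = ((n*n + f*f) + 1/f)/2 = ((n² + f²) + 1/f)/2 = ((f² + n²) + 1/f)/2 = (1/f + f² + n²)/2 = 1/(2*f) + f²/2 + n²/2)
(-24879 - 1*(-19235)) - j(127, r) = (-24879 - 1*(-19235)) - (1 + 27*(27² + 127²))/(2*27) = (-24879 + 19235) - (1 + 27*(729 + 16129))/(2*27) = -5644 - (1 + 27*16858)/(2*27) = -5644 - (1 + 455166)/(2*27) = -5644 - 455167/(2*27) = -5644 - 1*455167/54 = -5644 - 455167/54 = -759943/54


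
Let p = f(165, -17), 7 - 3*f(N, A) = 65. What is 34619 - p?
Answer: 103915/3 ≈ 34638.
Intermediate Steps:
f(N, A) = -58/3 (f(N, A) = 7/3 - ⅓*65 = 7/3 - 65/3 = -58/3)
p = -58/3 ≈ -19.333
34619 - p = 34619 - 1*(-58/3) = 34619 + 58/3 = 103915/3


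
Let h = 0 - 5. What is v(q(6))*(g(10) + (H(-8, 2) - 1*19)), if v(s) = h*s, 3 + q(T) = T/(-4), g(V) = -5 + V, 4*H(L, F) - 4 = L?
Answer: -675/2 ≈ -337.50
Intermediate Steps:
H(L, F) = 1 + L/4
h = -5
q(T) = -3 - T/4 (q(T) = -3 + T/(-4) = -3 + T*(-¼) = -3 - T/4)
v(s) = -5*s
v(q(6))*(g(10) + (H(-8, 2) - 1*19)) = (-5*(-3 - ¼*6))*((-5 + 10) + ((1 + (¼)*(-8)) - 1*19)) = (-5*(-3 - 3/2))*(5 + ((1 - 2) - 19)) = (-5*(-9/2))*(5 + (-1 - 19)) = 45*(5 - 20)/2 = (45/2)*(-15) = -675/2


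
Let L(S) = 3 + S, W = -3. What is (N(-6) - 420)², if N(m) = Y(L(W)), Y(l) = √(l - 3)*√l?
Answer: 176400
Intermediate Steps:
Y(l) = √l*√(-3 + l) (Y(l) = √(-3 + l)*√l = √l*√(-3 + l))
N(m) = 0 (N(m) = √(3 - 3)*√(-3 + (3 - 3)) = √0*√(-3 + 0) = 0*√(-3) = 0*(I*√3) = 0)
(N(-6) - 420)² = (0 - 420)² = (-420)² = 176400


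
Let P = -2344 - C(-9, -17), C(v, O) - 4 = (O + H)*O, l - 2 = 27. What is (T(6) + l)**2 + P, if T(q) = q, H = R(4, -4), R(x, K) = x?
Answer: -1344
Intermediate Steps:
H = 4
l = 29 (l = 2 + 27 = 29)
C(v, O) = 4 + O*(4 + O) (C(v, O) = 4 + (O + 4)*O = 4 + (4 + O)*O = 4 + O*(4 + O))
P = -2569 (P = -2344 - (4 + (-17)**2 + 4*(-17)) = -2344 - (4 + 289 - 68) = -2344 - 1*225 = -2344 - 225 = -2569)
(T(6) + l)**2 + P = (6 + 29)**2 - 2569 = 35**2 - 2569 = 1225 - 2569 = -1344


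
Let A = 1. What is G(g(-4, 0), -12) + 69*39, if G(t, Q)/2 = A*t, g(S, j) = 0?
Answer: 2691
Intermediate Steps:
G(t, Q) = 2*t (G(t, Q) = 2*(1*t) = 2*t)
G(g(-4, 0), -12) + 69*39 = 2*0 + 69*39 = 0 + 2691 = 2691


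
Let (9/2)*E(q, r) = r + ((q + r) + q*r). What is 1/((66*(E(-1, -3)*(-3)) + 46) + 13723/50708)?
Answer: 50708/11270899 ≈ 0.0044990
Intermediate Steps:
E(q, r) = 2*q/9 + 4*r/9 + 2*q*r/9 (E(q, r) = 2*(r + ((q + r) + q*r))/9 = 2*(r + (q + r + q*r))/9 = 2*(q + 2*r + q*r)/9 = 2*q/9 + 4*r/9 + 2*q*r/9)
1/((66*(E(-1, -3)*(-3)) + 46) + 13723/50708) = 1/((66*(((2/9)*(-1) + (4/9)*(-3) + (2/9)*(-1)*(-3))*(-3)) + 46) + 13723/50708) = 1/((66*((-2/9 - 4/3 + ⅔)*(-3)) + 46) + 13723*(1/50708)) = 1/((66*(-8/9*(-3)) + 46) + 13723/50708) = 1/((66*(8/3) + 46) + 13723/50708) = 1/((176 + 46) + 13723/50708) = 1/(222 + 13723/50708) = 1/(11270899/50708) = 50708/11270899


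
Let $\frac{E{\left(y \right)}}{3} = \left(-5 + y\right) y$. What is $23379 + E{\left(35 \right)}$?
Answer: $26529$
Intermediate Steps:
$E{\left(y \right)} = 3 y \left(-5 + y\right)$ ($E{\left(y \right)} = 3 \left(-5 + y\right) y = 3 y \left(-5 + y\right)$)
$23379 + E{\left(35 \right)} = 23379 + 3 \cdot 35 \left(-5 + 35\right) = 23379 + 3 \cdot 35 \cdot 30 = 23379 + 3150 = 26529$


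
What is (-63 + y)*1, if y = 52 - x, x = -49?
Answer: 38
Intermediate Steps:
y = 101 (y = 52 - 1*(-49) = 52 + 49 = 101)
(-63 + y)*1 = (-63 + 101)*1 = 38*1 = 38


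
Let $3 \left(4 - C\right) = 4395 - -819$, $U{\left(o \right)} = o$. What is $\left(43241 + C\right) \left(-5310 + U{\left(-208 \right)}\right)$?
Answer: $-229035626$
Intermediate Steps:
$C = -1734$ ($C = 4 - \frac{4395 - -819}{3} = 4 - \frac{4395 + 819}{3} = 4 - 1738 = -1734$)
$\left(43241 + C\right) \left(-5310 + U{\left(-208 \right)}\right) = \left(43241 - 1734\right) \left(-5310 - 208\right) = 41507 \left(-5518\right) = -229035626$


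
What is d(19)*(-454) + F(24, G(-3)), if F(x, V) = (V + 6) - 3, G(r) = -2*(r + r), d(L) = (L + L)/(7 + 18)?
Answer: -16877/25 ≈ -675.08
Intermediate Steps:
d(L) = 2*L/25 (d(L) = (2*L)/25 = (2*L)*(1/25) = 2*L/25)
G(r) = -4*r
F(x, V) = 3 + V (F(x, V) = (6 + V) - 3 = 3 + V)
d(19)*(-454) + F(24, G(-3)) = ((2/25)*19)*(-454) + (3 - 4*(-3)) = (38/25)*(-454) + (3 + 12) = -17252/25 + 15 = -16877/25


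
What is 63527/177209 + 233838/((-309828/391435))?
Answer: -2703390234545069/9150718342 ≈ -2.9543e+5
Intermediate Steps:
63527/177209 + 233838/((-309828/391435)) = 63527*(1/177209) + 233838/((-309828*1/391435)) = 63527/177209 + 233838/(-309828/391435) = 63527/177209 + 233838*(-391435/309828) = 63527/177209 - 15255396255/51638 = -2703390234545069/9150718342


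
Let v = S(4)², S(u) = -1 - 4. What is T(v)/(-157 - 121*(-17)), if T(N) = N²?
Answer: 25/76 ≈ 0.32895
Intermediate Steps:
S(u) = -5
v = 25 (v = (-5)² = 25)
T(v)/(-157 - 121*(-17)) = 25²/(-157 - 121*(-17)) = 625/(-157 + 2057) = 625/1900 = 625*(1/1900) = 25/76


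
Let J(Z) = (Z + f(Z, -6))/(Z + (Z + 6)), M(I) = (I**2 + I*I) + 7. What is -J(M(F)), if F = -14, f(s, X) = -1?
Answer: -199/402 ≈ -0.49502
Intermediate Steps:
M(I) = 7 + 2*I**2 (M(I) = (I**2 + I**2) + 7 = 2*I**2 + 7 = 7 + 2*I**2)
J(Z) = (-1 + Z)/(6 + 2*Z) (J(Z) = (Z - 1)/(Z + (Z + 6)) = (-1 + Z)/(Z + (6 + Z)) = (-1 + Z)/(6 + 2*Z))
-J(M(F)) = -(-1 + (7 + 2*(-14)**2))/(2*(3 + (7 + 2*(-14)**2))) = -(-1 + (7 + 2*196))/(2*(3 + (7 + 2*196))) = -(-1 + (7 + 392))/(2*(3 + (7 + 392))) = -(-1 + 399)/(2*(3 + 399)) = -398/(2*402) = -1*199/402 = -199/402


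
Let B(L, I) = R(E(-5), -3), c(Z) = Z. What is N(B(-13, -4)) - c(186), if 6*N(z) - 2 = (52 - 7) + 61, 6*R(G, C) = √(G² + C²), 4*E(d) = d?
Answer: -168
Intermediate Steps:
E(d) = d/4
R(G, C) = √(C² + G²)/6 (R(G, C) = √(G² + C²)/6 = √(C² + G²)/6)
B(L, I) = 13/24 (B(L, I) = √((-3)² + ((¼)*(-5))²)/6 = √(9 + (-5/4)²)/6 = √(9 + 25/16)/6 = √(169/16)/6 = (⅙)*(13/4) = 13/24)
N(z) = 18 (N(z) = ⅓ + ((52 - 7) + 61)/6 = ⅓ + (45 + 61)/6 = ⅓ + (⅙)*106 = ⅓ + 53/3 = 18)
N(B(-13, -4)) - c(186) = 18 - 1*186 = 18 - 186 = -168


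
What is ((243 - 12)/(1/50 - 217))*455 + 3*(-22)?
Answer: -5971284/10849 ≈ -550.40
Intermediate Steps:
((243 - 12)/(1/50 - 217))*455 + 3*(-22) = (231/(1/50 - 217))*455 - 66 = (231/(-10849/50))*455 - 66 = (231*(-50/10849))*455 - 66 = -11550/10849*455 - 66 = -5255250/10849 - 66 = -5971284/10849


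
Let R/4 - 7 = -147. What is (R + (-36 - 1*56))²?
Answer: 425104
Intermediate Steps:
R = -560 (R = 28 + 4*(-147) = 28 - 588 = -560)
(R + (-36 - 1*56))² = (-560 + (-36 - 1*56))² = (-560 + (-36 - 56))² = (-560 - 92)² = (-652)² = 425104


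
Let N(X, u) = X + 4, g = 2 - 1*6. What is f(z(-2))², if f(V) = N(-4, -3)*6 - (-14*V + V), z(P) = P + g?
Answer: 6084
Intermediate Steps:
g = -4 (g = 2 - 6 = -4)
N(X, u) = 4 + X
z(P) = -4 + P (z(P) = P - 4 = -4 + P)
f(V) = 13*V (f(V) = (4 - 4)*6 - (-14*V + V) = 0*6 - (-13)*V = 0 + 13*V = 13*V)
f(z(-2))² = (13*(-4 - 2))² = (13*(-6))² = (-78)² = 6084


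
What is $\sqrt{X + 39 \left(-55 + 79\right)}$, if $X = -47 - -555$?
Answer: $38$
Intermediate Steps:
$X = 508$ ($X = -47 + 555 = 508$)
$\sqrt{X + 39 \left(-55 + 79\right)} = \sqrt{508 + 39 \left(-55 + 79\right)} = \sqrt{508 + 39 \cdot 24} = \sqrt{508 + 936} = \sqrt{1444} = 38$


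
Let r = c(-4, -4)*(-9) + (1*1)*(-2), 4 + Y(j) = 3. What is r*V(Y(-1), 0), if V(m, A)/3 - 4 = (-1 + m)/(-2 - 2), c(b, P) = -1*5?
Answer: 1161/2 ≈ 580.50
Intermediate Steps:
Y(j) = -1 (Y(j) = -4 + 3 = -1)
c(b, P) = -5
V(m, A) = 51/4 - 3*m/4 (V(m, A) = 12 + 3*((-1 + m)/(-2 - 2)) = 12 + 3*((-1 + m)/(-4)) = 12 + 3*((-1 + m)*(-1/4)) = 12 + 3*(1/4 - m/4) = 12 + (3/4 - 3*m/4) = 51/4 - 3*m/4)
r = 43 (r = -5*(-9) + (1*1)*(-2) = 45 + 1*(-2) = 45 - 2 = 43)
r*V(Y(-1), 0) = 43*(51/4 - 3/4*(-1)) = 43*(51/4 + 3/4) = 43*(27/2) = 1161/2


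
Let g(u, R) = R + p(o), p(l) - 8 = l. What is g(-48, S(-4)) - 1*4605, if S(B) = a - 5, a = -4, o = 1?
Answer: -4605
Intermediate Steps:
p(l) = 8 + l
S(B) = -9 (S(B) = -4 - 5 = -9)
g(u, R) = 9 + R (g(u, R) = R + (8 + 1) = R + 9 = 9 + R)
g(-48, S(-4)) - 1*4605 = (9 - 9) - 1*4605 = 0 - 4605 = -4605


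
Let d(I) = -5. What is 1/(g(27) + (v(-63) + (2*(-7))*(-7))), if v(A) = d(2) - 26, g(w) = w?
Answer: 1/94 ≈ 0.010638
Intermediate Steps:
v(A) = -31 (v(A) = -5 - 26 = -31)
1/(g(27) + (v(-63) + (2*(-7))*(-7))) = 1/(27 + (-31 + (2*(-7))*(-7))) = 1/(27 + (-31 - 14*(-7))) = 1/(27 + (-31 + 98)) = 1/(27 + 67) = 1/94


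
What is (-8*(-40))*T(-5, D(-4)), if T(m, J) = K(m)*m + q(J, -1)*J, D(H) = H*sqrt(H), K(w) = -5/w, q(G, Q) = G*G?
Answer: -1600 + 163840*I ≈ -1600.0 + 1.6384e+5*I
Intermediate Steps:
q(G, Q) = G**2
D(H) = H**(3/2)
T(m, J) = -5 + J**3 (T(m, J) = (-5/m)*m + J**2*J = -5 + J**3)
(-8*(-40))*T(-5, D(-4)) = (-8*(-40))*(-5 + ((-4)**(3/2))**3) = 320*(-5 + (-8*I)**3) = 320*(-5 + 512*I) = -1600 + 163840*I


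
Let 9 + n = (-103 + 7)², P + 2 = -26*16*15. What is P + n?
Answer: 2965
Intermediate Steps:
P = -6242 (P = -2 - 26*16*15 = -2 - 416*15 = -2 - 6240 = -6242)
n = 9207 (n = -9 + (-103 + 7)² = -9 + (-96)² = -9 + 9216 = 9207)
P + n = -6242 + 9207 = 2965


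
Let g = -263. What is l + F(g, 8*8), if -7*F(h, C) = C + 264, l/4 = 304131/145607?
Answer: -5606204/145607 ≈ -38.502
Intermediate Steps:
l = 1216524/145607 (l = 4*(304131/145607) = 1216524/145607 ≈ 8.3548)
F(h, C) = -264/7 - C/7 (F(h, C) = -(C + 264)/7 = -(264 + C)/7 = -264/7 - C/7)
l + F(g, 8*8) = 1216524/145607 + (-264/7 - 8*8/7) = 1216524/145607 + (-264/7 - ⅐*64) = 1216524/145607 + (-264/7 - 64/7) = 1216524/145607 - 328/7 = -5606204/145607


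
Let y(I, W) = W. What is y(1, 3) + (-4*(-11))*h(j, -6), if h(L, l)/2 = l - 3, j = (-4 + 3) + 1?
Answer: -789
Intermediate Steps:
j = 0 (j = -1 + 1 = 0)
h(L, l) = -6 + 2*l (h(L, l) = 2*(l - 3) = 2*(-3 + l) = -6 + 2*l)
y(1, 3) + (-4*(-11))*h(j, -6) = 3 + (-4*(-11))*(-6 + 2*(-6)) = 3 + 44*(-6 - 12) = 3 + 44*(-18) = 3 - 792 = -789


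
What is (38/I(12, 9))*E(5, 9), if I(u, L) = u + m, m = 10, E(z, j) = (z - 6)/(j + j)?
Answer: -19/198 ≈ -0.095960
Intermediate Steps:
E(z, j) = (-6 + z)/(2*j) (E(z, j) = (-6 + z)/((2*j)) = (-6 + z)*(1/(2*j)) = (-6 + z)/(2*j))
I(u, L) = 10 + u (I(u, L) = u + 10 = 10 + u)
(38/I(12, 9))*E(5, 9) = (38/(10 + 12))*((1/2)*(-6 + 5)/9) = (38/22)*((1/2)*(1/9)*(-1)) = (38*(1/22))*(-1/18) = (19/11)*(-1/18) = -19/198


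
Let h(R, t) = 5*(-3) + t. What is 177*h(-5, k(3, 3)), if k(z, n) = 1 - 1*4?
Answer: -3186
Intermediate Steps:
k(z, n) = -3 (k(z, n) = 1 - 4 = -3)
h(R, t) = -15 + t
177*h(-5, k(3, 3)) = 177*(-15 - 3) = 177*(-18) = -3186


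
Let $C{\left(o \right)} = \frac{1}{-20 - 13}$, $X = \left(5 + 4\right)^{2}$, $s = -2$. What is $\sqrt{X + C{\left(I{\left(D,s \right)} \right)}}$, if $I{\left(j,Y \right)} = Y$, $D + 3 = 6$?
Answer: $\frac{4 \sqrt{5511}}{33} \approx 8.9983$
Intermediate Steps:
$D = 3$ ($D = -3 + 6 = 3$)
$X = 81$ ($X = 9^{2} = 81$)
$C{\left(o \right)} = - \frac{1}{33}$ ($C{\left(o \right)} = \frac{1}{-33} = - \frac{1}{33}$)
$\sqrt{X + C{\left(I{\left(D,s \right)} \right)}} = \sqrt{81 - \frac{1}{33}} = \sqrt{\frac{2672}{33}} = \frac{4 \sqrt{5511}}{33}$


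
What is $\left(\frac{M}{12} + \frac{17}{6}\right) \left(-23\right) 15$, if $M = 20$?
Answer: $- \frac{3105}{2} \approx -1552.5$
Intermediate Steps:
$\left(\frac{M}{12} + \frac{17}{6}\right) \left(-23\right) 15 = \left(\frac{20}{12} + \frac{17}{6}\right) \left(-23\right) 15 = \left(20 \cdot \frac{1}{12} + 17 \cdot \frac{1}{6}\right) \left(-23\right) 15 = \left(\frac{5}{3} + \frac{17}{6}\right) \left(-23\right) 15 = \frac{9}{2} \left(-23\right) 15 = \left(- \frac{207}{2}\right) 15 = - \frac{3105}{2}$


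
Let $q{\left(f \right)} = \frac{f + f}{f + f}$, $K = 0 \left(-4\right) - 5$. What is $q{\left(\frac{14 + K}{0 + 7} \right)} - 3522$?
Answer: $-3521$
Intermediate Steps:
$K = -5$ ($K = 0 - 5 = -5$)
$q{\left(f \right)} = 1$ ($q{\left(f \right)} = \frac{2 f}{2 f} = 2 f \frac{1}{2 f} = 1$)
$q{\left(\frac{14 + K}{0 + 7} \right)} - 3522 = 1 - 3522 = -3521$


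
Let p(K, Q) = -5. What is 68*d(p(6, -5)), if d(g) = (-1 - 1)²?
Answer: 272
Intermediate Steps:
d(g) = 4 (d(g) = (-2)² = 4)
68*d(p(6, -5)) = 68*4 = 272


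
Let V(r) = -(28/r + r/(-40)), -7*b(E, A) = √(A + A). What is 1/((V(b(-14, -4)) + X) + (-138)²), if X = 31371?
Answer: 164689000/8302811626107 + 160090*I*√2/8302811626107 ≈ 1.9835e-5 + 2.7268e-8*I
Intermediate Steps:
b(E, A) = -√2*√A/7 (b(E, A) = -√(A + A)/7 = -√2*√A/7)
V(r) = -28/r + r/40 (V(r) = -(28/r + r*(-1/40)) = -(28/r - r/40) = -28/r + r/40)
1/((V(b(-14, -4)) + X) + (-138)²) = 1/(((-28*7*I*√2/4 + (-√2*√(-4)/7)/40) + 31371) + (-138)²) = 1/(((-28*7*I*√2/4 + (-√2*2*I/7)/40) + 31371) + 19044) = 1/(((-28*7*I*√2/4 + (-2*I*√2/7)/40) + 31371) + 19044) = 1/(((-49*I*√2 - I*√2/140) + 31371) + 19044) = 1/((-6861*I*√2/140 + 31371) + 19044) = 1/((31371 - 6861*I*√2/140) + 19044) = 1/(50415 - 6861*I*√2/140)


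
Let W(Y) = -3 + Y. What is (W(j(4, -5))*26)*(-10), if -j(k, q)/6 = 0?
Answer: 780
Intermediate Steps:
j(k, q) = 0 (j(k, q) = -6*0 = 0)
(W(j(4, -5))*26)*(-10) = ((-3 + 0)*26)*(-10) = -3*26*(-10) = -78*(-10) = 780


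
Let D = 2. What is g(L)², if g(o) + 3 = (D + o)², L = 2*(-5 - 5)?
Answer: 103041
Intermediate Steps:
L = -20 (L = 2*(-10) = -20)
g(o) = -3 + (2 + o)²
g(L)² = (-3 + (2 - 20)²)² = (-3 + (-18)²)² = (-3 + 324)² = 321² = 103041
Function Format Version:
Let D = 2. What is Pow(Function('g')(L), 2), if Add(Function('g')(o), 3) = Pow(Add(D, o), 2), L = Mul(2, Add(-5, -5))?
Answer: 103041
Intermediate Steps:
L = -20 (L = Mul(2, -10) = -20)
Function('g')(o) = Add(-3, Pow(Add(2, o), 2))
Pow(Function('g')(L), 2) = Pow(Add(-3, Pow(Add(2, -20), 2)), 2) = Pow(Add(-3, Pow(-18, 2)), 2) = Pow(Add(-3, 324), 2) = Pow(321, 2) = 103041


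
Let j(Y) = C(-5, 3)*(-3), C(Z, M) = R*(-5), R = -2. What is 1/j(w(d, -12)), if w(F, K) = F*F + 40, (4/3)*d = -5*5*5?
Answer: -1/30 ≈ -0.033333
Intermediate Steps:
C(Z, M) = 10 (C(Z, M) = -2*(-5) = 10)
d = -375/4 (d = 3*(-5*5*5)/4 = 3*(-25*5)/4 = (3/4)*(-125) = -375/4 ≈ -93.750)
w(F, K) = 40 + F**2 (w(F, K) = F**2 + 40 = 40 + F**2)
j(Y) = -30 (j(Y) = 10*(-3) = -30)
1/j(w(d, -12)) = 1/(-30) = -1/30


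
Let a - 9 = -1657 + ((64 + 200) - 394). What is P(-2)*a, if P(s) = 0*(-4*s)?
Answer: 0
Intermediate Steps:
P(s) = 0
a = -1778 (a = 9 + (-1657 + ((64 + 200) - 394)) = 9 + (-1657 + (264 - 394)) = 9 + (-1657 - 130) = 9 - 1787 = -1778)
P(-2)*a = 0*(-1778) = 0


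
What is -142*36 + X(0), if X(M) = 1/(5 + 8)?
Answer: -66455/13 ≈ -5111.9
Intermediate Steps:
X(M) = 1/13
-142*36 + X(0) = -142*36 + 1/13 = -5112 + 1/13 = -66455/13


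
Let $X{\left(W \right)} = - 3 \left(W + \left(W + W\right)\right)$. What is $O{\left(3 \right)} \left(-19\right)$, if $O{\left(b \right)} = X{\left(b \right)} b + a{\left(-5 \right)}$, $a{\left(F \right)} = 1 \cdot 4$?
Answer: $1463$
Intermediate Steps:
$a{\left(F \right)} = 4$
$X{\left(W \right)} = - 9 W$ ($X{\left(W \right)} = - 3 \left(W + 2 W\right) = - 3 \cdot 3 W = - 9 W$)
$O{\left(b \right)} = 4 - 9 b^{2}$ ($O{\left(b \right)} = - 9 b b + 4 = - 9 b^{2} + 4 = 4 - 9 b^{2}$)
$O{\left(3 \right)} \left(-19\right) = \left(4 - 9 \cdot 3^{2}\right) \left(-19\right) = \left(4 - 81\right) \left(-19\right) = \left(-77\right) \left(-19\right) = 1463$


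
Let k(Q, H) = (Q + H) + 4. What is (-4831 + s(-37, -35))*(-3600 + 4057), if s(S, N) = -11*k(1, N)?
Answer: -2056957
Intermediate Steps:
k(Q, H) = 4 + H + Q (k(Q, H) = (H + Q) + 4 = 4 + H + Q)
s(S, N) = -55 - 11*N (s(S, N) = -11*(4 + N + 1) = -11*(5 + N) = -55 - 11*N)
(-4831 + s(-37, -35))*(-3600 + 4057) = (-4831 + (-55 - 11*(-35)))*(-3600 + 4057) = (-4831 + (-55 + 385))*457 = (-4831 + 330)*457 = -4501*457 = -2056957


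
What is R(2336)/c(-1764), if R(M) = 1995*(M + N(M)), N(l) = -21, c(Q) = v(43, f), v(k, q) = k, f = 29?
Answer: 4618425/43 ≈ 1.0741e+5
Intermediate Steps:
c(Q) = 43
R(M) = -41895 + 1995*M (R(M) = 1995*(M - 21) = 1995*(-21 + M) = -41895 + 1995*M)
R(2336)/c(-1764) = (-41895 + 1995*2336)/43 = (-41895 + 4660320)*(1/43) = 4618425*(1/43) = 4618425/43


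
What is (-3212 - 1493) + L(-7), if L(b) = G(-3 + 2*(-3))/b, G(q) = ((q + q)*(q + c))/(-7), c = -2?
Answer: -230347/49 ≈ -4701.0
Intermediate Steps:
G(q) = -2*q*(-2 + q)/7 (G(q) = ((q + q)*(q - 2))/(-7) = ((2*q)*(-2 + q))*(-⅐) = (2*q*(-2 + q))*(-⅐) = -2*q*(-2 + q)/7)
L(b) = -198/(7*b) (L(b) = (2*(-3 + 2*(-3))*(2 - (-3 + 2*(-3)))/7)/b = (2*(-3 - 6)*(2 - (-3 - 6))/7)/b = ((2/7)*(-9)*(2 - 1*(-9)))/b = ((2/7)*(-9)*(2 + 9))/b = ((2/7)*(-9)*11)/b = -198/(7*b))
(-3212 - 1493) + L(-7) = (-3212 - 1493) - 198/7/(-7) = -4705 - 198/7*(-⅐) = -4705 + 198/49 = -230347/49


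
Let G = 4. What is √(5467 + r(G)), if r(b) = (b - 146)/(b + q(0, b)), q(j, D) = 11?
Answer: √1227945/15 ≈ 73.875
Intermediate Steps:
r(b) = (-146 + b)/(11 + b) (r(b) = (b - 146)/(b + 11) = (-146 + b)/(11 + b))
√(5467 + r(G)) = √(5467 + (-146 + 4)/(11 + 4)) = √(5467 - 142/15) = √(81863/15) = √1227945/15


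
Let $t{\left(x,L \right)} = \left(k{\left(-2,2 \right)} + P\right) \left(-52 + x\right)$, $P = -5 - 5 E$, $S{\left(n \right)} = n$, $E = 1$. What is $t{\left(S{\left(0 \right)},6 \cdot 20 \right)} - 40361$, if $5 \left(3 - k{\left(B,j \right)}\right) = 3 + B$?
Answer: $- \frac{199933}{5} \approx -39987.0$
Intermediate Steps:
$P = -10$ ($P = -5 - 5 = -10$)
$k{\left(B,j \right)} = \frac{12}{5} - \frac{B}{5}$ ($k{\left(B,j \right)} = 3 - \frac{3 + B}{5} = 3 - \left(\frac{3}{5} + \frac{B}{5}\right) = \frac{12}{5} - \frac{B}{5}$)
$t{\left(x,L \right)} = \frac{1872}{5} - \frac{36 x}{5}$ ($t{\left(x,L \right)} = \left(\left(\frac{12}{5} - - \frac{2}{5}\right) - 10\right) \left(-52 + x\right) = \left(\left(\frac{12}{5} + \frac{2}{5}\right) - 10\right) \left(-52 + x\right) = \left(\frac{14}{5} - 10\right) \left(-52 + x\right) = - \frac{36 \left(-52 + x\right)}{5} = \frac{1872}{5} - \frac{36 x}{5}$)
$t{\left(S{\left(0 \right)},6 \cdot 20 \right)} - 40361 = \left(\frac{1872}{5} - 0\right) - 40361 = \left(\frac{1872}{5} + 0\right) - 40361 = \frac{1872}{5} - 40361 = - \frac{199933}{5}$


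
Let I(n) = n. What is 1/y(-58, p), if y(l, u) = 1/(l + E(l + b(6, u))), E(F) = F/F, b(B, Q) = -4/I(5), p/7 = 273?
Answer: -57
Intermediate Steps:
p = 1911 (p = 7*273 = 1911)
b(B, Q) = -⅘ (b(B, Q) = -4/5 = -4*⅕ = -⅘)
E(F) = 1
y(l, u) = 1/(1 + l) (y(l, u) = 1/(l + 1) = 1/(1 + l))
1/y(-58, p) = 1/(1/(1 - 58)) = 1/(1/(-57)) = 1/(-1/57) = -57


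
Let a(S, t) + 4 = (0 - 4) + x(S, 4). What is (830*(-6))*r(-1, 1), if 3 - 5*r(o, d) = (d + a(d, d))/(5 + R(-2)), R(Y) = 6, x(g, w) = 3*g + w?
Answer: -2988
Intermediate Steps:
x(g, w) = w + 3*g
a(S, t) = -4 + 3*S (a(S, t) = -4 + ((0 - 4) + (4 + 3*S)) = -4 + (-4 + (4 + 3*S)) = -4 + 3*S)
r(o, d) = 37/55 - 4*d/55 (r(o, d) = ⅗ - (d + (-4 + 3*d))/(5*(5 + 6)) = ⅗ - (-4 + 4*d)/(5*11) = ⅗ - (-4/11 + 4*d/11)/5 = ⅗ + (4/55 - 4*d/55) = 37/55 - 4*d/55)
(830*(-6))*r(-1, 1) = (830*(-6))*(37/55 - 4/55*1) = -4980*(37/55 - 4/55) = -4980*⅗ = -2988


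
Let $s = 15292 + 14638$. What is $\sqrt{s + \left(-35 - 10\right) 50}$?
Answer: $4 \sqrt{1730} \approx 166.37$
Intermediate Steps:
$s = 29930$
$\sqrt{s + \left(-35 - 10\right) 50} = \sqrt{29930 + \left(-35 - 10\right) 50} = \sqrt{29930 - 2250} = \sqrt{27680} = 4 \sqrt{1730}$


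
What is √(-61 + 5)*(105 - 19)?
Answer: 172*I*√14 ≈ 643.57*I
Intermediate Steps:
√(-61 + 5)*(105 - 19) = √(-56)*86 = (2*I*√14)*86 = 172*I*√14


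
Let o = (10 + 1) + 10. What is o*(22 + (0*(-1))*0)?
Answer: 462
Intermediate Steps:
o = 21 (o = 11 + 10 = 21)
o*(22 + (0*(-1))*0) = 21*(22 + (0*(-1))*0) = 21*(22 + 0*0) = 21*(22 + 0) = 21*22 = 462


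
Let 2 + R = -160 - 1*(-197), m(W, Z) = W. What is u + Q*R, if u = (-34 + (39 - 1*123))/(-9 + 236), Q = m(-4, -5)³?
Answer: -508598/227 ≈ -2240.5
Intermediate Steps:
R = 35 (R = -2 + (-160 - 1*(-197)) = -2 + (-160 + 197) = -2 + 37 = 35)
Q = -64 (Q = (-4)³ = -64)
u = -118/227 (u = (-34 + (39 - 123))/227 = (-34 - 84)*(1/227) = -118*1/227 = -118/227 ≈ -0.51982)
u + Q*R = -118/227 - 64*35 = -118/227 - 2240 = -508598/227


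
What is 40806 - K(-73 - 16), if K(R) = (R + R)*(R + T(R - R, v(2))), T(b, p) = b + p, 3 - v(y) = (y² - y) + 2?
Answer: 24786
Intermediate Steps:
v(y) = 1 + y - y² (v(y) = 3 - ((y² - y) + 2) = 3 - (2 + y² - y) = 3 + (-2 + y - y²) = 1 + y - y²)
K(R) = 2*R*(-1 + R) (K(R) = (R + R)*(R + ((R - R) + (1 + 2 - 1*2²))) = (2*R)*(R + (0 + (1 + 2 - 1*4))) = (2*R)*(R + (0 + (1 + 2 - 4))) = (2*R)*(R + (0 - 1)) = (2*R)*(R - 1) = (2*R)*(-1 + R) = 2*R*(-1 + R))
40806 - K(-73 - 16) = 40806 - 2*(-73 - 16)*(-1 + (-73 - 16)) = 40806 - 2*(-89)*(-1 - 89) = 40806 - 2*(-89)*(-90) = 40806 - 1*16020 = 40806 - 16020 = 24786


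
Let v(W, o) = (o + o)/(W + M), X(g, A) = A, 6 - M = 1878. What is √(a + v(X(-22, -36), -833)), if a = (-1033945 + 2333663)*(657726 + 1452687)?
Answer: √277377242895700514/318 ≈ 1.6562e+6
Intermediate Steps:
M = -1872 (M = 6 - 1*1878 = 6 - 1878 = -1872)
v(W, o) = 2*o/(-1872 + W) (v(W, o) = (o + o)/(W - 1872) = (2*o)/(-1872 + W) = 2*o/(-1872 + W))
a = 2742941763534 (a = 1299718*2110413 = 2742941763534)
√(a + v(X(-22, -36), -833)) = √(2742941763534 + 2*(-833)/(-1872 - 36)) = √(2742941763534 + 2*(-833)/(-1908)) = √(2742941763534 + 2*(-833)*(-1/1908)) = √(2742941763534 + 833/954) = √(2616766442412269/954) = √277377242895700514/318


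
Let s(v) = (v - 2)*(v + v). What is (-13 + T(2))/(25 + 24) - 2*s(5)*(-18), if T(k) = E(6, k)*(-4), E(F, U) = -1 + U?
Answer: 52903/49 ≈ 1079.7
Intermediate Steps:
T(k) = 4 - 4*k (T(k) = (-1 + k)*(-4) = 4 - 4*k)
s(v) = 2*v*(-2 + v) (s(v) = (-2 + v)*(2*v) = 2*v*(-2 + v))
(-13 + T(2))/(25 + 24) - 2*s(5)*(-18) = (-13 + (4 - 4*2))/(25 + 24) - 4*5*(-2 + 5)*(-18) = (-13 + (4 - 8))/49 - 4*5*3*(-18) = (-13 - 4)*(1/49) - 2*30*(-18) = -17*1/49 - 60*(-18) = -17/49 + 1080 = 52903/49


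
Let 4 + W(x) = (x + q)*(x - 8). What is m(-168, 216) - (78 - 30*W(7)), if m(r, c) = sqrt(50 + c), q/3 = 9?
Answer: -1218 + sqrt(266) ≈ -1201.7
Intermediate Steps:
q = 27 (q = 3*9 = 27)
W(x) = -4 + (-8 + x)*(27 + x) (W(x) = -4 + (x + 27)*(x - 8) = -4 + (27 + x)*(-8 + x) = -4 + (-8 + x)*(27 + x))
m(-168, 216) - (78 - 30*W(7)) = sqrt(50 + 216) - (78 - 30*(-220 + 7**2 + 19*7)) = sqrt(266) - (78 - 30*(-220 + 49 + 133)) = sqrt(266) - (78 - 30*(-38)) = sqrt(266) - (78 + 1140) = sqrt(266) - 1*1218 = sqrt(266) - 1218 = -1218 + sqrt(266)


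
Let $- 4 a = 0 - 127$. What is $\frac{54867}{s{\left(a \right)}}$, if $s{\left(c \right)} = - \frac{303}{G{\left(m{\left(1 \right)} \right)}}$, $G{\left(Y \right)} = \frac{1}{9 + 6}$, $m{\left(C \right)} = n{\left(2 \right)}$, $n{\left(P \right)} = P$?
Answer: $- \frac{18289}{1515} \approx -12.072$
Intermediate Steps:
$m{\left(C \right)} = 2$
$a = \frac{127}{4}$ ($a = - \frac{0 - 127}{4} = \left(- \frac{1}{4}\right) \left(-127\right) = \frac{127}{4} \approx 31.75$)
$G{\left(Y \right)} = \frac{1}{15}$
$s{\left(c \right)} = -4545$ ($s{\left(c \right)} = - 303 \frac{1}{\frac{1}{15}} = \left(-303\right) 15 = -4545$)
$\frac{54867}{s{\left(a \right)}} = \frac{54867}{-4545} = 54867 \left(- \frac{1}{4545}\right) = - \frac{18289}{1515}$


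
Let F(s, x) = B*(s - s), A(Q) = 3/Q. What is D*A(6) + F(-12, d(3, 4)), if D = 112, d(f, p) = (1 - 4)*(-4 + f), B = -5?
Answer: 56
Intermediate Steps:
d(f, p) = 12 - 3*f (d(f, p) = -3*(-4 + f) = 12 - 3*f)
F(s, x) = 0 (F(s, x) = -5*(s - s) = -5*0 = 0)
D*A(6) + F(-12, d(3, 4)) = 112*(3/6) + 0 = 112*(3*(⅙)) + 0 = 112*(½) + 0 = 56 + 0 = 56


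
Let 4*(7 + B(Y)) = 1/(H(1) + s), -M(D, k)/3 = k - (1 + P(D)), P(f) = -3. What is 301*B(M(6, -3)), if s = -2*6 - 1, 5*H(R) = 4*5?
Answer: -76153/36 ≈ -2115.4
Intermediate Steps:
H(R) = 4 (H(R) = (4*5)/5 = (⅕)*20 = 4)
M(D, k) = -6 - 3*k (M(D, k) = -3*(k - (1 - 3)) = -3*(k - 1*(-2)) = -3*(k + 2) = -3*(2 + k) = -6 - 3*k)
s = -13 (s = -12 - 1 = -13)
B(Y) = -253/36 (B(Y) = -7 + 1/(4*(4 - 13)) = -7 + (¼)/(-9) = -7 + (¼)*(-⅑) = -7 - 1/36 = -253/36)
301*B(M(6, -3)) = 301*(-253/36) = -76153/36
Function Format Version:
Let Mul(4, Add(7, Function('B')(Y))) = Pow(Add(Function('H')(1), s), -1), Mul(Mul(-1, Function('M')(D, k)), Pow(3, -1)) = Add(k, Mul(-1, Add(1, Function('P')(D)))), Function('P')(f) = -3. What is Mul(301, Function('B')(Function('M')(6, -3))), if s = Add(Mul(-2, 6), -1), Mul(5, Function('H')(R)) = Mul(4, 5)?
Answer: Rational(-76153, 36) ≈ -2115.4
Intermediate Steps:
Function('H')(R) = 4 (Function('H')(R) = Mul(Rational(1, 5), Mul(4, 5)) = Mul(Rational(1, 5), 20) = 4)
Function('M')(D, k) = Add(-6, Mul(-3, k)) (Function('M')(D, k) = Mul(-3, Add(k, Mul(-1, Add(1, -3)))) = Mul(-3, Add(k, Mul(-1, -2))) = Mul(-3, Add(k, 2)) = Mul(-3, Add(2, k)) = Add(-6, Mul(-3, k)))
s = -13 (s = Add(-12, -1) = -13)
Function('B')(Y) = Rational(-253, 36) (Function('B')(Y) = Add(-7, Mul(Rational(1, 4), Pow(Add(4, -13), -1))) = Add(-7, Mul(Rational(1, 4), Pow(-9, -1))) = Add(-7, Mul(Rational(1, 4), Rational(-1, 9))) = Add(-7, Rational(-1, 36)) = Rational(-253, 36))
Mul(301, Function('B')(Function('M')(6, -3))) = Mul(301, Rational(-253, 36)) = Rational(-76153, 36)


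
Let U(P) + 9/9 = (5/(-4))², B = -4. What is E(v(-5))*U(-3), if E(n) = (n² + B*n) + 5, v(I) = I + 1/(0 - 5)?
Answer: 11889/400 ≈ 29.723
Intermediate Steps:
v(I) = -⅕ + I (v(I) = I + 1/(-5) = I - ⅕ = -⅕ + I)
U(P) = 9/16 (U(P) = -1 + (5/(-4))² = -1 + (5*(-¼))² = -1 + (-5/4)² = -1 + 25/16 = 9/16)
E(n) = 5 + n² - 4*n (E(n) = (n² - 4*n) + 5 = 5 + n² - 4*n)
E(v(-5))*U(-3) = (5 + (-⅕ - 5)² - 4*(-⅕ - 5))*(9/16) = (5 + (-26/5)² - 4*(-26/5))*(9/16) = (5 + 676/25 + 104/5)*(9/16) = (1321/25)*(9/16) = 11889/400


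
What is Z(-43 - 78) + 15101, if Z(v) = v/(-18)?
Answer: 271939/18 ≈ 15108.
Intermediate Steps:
Z(v) = -v/18 (Z(v) = v*(-1/18) = -v/18)
Z(-43 - 78) + 15101 = -(-43 - 78)/18 + 15101 = -1/18*(-121) + 15101 = 121/18 + 15101 = 271939/18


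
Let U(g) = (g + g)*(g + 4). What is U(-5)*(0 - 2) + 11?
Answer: -9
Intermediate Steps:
U(g) = 2*g*(4 + g) (U(g) = (2*g)*(4 + g) = 2*g*(4 + g))
U(-5)*(0 - 2) + 11 = (2*(-5)*(4 - 5))*(0 - 2) + 11 = (2*(-5)*(-1))*(-2) + 11 = 10*(-2) + 11 = -20 + 11 = -9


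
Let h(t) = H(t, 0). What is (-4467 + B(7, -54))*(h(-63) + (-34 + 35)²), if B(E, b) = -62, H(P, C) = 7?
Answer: -36232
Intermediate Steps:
h(t) = 7
(-4467 + B(7, -54))*(h(-63) + (-34 + 35)²) = (-4467 - 62)*(7 + (-34 + 35)²) = -4529*(7 + 1²) = -4529*(7 + 1) = -4529*8 = -36232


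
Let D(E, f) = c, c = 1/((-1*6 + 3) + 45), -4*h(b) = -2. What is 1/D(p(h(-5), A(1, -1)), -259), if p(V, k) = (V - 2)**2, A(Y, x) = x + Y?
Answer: 42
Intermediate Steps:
A(Y, x) = Y + x
h(b) = 1/2 (h(b) = -1/4*(-2) = 1/2)
p(V, k) = (-2 + V)**2
c = 1/42 (c = 1/((-6 + 3) + 45) = 1/(-3 + 45) = 1/42 ≈ 0.023810)
D(E, f) = 1/42
1/D(p(h(-5), A(1, -1)), -259) = 1/(1/42) = 42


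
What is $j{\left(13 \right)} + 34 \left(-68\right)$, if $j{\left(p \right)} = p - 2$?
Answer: $-2301$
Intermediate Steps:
$j{\left(p \right)} = -2 + p$ ($j{\left(p \right)} = p - 2 = -2 + p$)
$j{\left(13 \right)} + 34 \left(-68\right) = \left(-2 + 13\right) + 34 \left(-68\right) = 11 - 2312 = -2301$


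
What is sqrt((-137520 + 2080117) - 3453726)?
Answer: I*sqrt(1511129) ≈ 1229.3*I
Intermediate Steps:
sqrt((-137520 + 2080117) - 3453726) = sqrt(1942597 - 3453726) = sqrt(-1511129) = I*sqrt(1511129)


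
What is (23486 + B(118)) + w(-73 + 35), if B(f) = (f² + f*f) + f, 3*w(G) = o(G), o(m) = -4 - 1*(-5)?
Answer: 154357/3 ≈ 51452.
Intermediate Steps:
o(m) = 1 (o(m) = -4 + 5 = 1)
w(G) = ⅓ (w(G) = (⅓)*1 = ⅓)
B(f) = f + 2*f² (B(f) = (f² + f²) + f = 2*f² + f = f + 2*f²)
(23486 + B(118)) + w(-73 + 35) = (23486 + 118*(1 + 2*118)) + ⅓ = (23486 + 118*(1 + 236)) + ⅓ = (23486 + 118*237) + ⅓ = (23486 + 27966) + ⅓ = 51452 + ⅓ = 154357/3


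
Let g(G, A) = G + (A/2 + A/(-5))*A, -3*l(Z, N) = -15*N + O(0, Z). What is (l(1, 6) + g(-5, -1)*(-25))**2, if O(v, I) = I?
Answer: 779689/36 ≈ 21658.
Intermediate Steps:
l(Z, N) = 5*N - Z/3 (l(Z, N) = -(-15*N + Z)/3 = -(Z - 15*N)/3 = 5*N - Z/3)
g(G, A) = G + 3*A**2/10 (g(G, A) = G + (A*(1/2) + A*(-1/5))*A = G + (A/2 - A/5)*A = G + (3*A/10)*A = G + 3*A**2/10)
(l(1, 6) + g(-5, -1)*(-25))**2 = ((5*6 - 1/3*1) + (-5 + (3/10)*(-1)**2)*(-25))**2 = ((30 - 1/3) + (-5 + (3/10)*1)*(-25))**2 = (89/3 + (-5 + 3/10)*(-25))**2 = (89/3 - 47/10*(-25))**2 = (89/3 + 235/2)**2 = (883/6)**2 = 779689/36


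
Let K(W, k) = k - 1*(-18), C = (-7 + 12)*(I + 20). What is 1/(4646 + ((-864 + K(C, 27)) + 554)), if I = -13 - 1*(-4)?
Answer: 1/4381 ≈ 0.00022826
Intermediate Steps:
I = -9 (I = -13 + 4 = -9)
C = 55 (C = (-7 + 12)*(-9 + 20) = 5*11 = 55)
K(W, k) = 18 + k (K(W, k) = k + 18 = 18 + k)
1/(4646 + ((-864 + K(C, 27)) + 554)) = 1/(4646 + ((-864 + (18 + 27)) + 554)) = 1/(4646 + ((-864 + 45) + 554)) = 1/(4646 + (-819 + 554)) = 1/(4646 - 265) = 1/4381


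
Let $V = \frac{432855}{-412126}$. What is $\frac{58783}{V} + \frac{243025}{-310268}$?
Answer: $- \frac{7516658587278719}{134301055140} \approx -55969.0$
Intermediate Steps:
$V = - \frac{432855}{412126}$ ($V = 432855 \left(- \frac{1}{412126}\right) = - \frac{432855}{412126} \approx -1.0503$)
$\frac{58783}{V} + \frac{243025}{-310268} = \frac{58783}{- \frac{432855}{412126}} + \frac{243025}{-310268} = 58783 \left(- \frac{412126}{432855}\right) + 243025 \left(- \frac{1}{310268}\right) = - \frac{24226002658}{432855} - \frac{243025}{310268} = - \frac{7516658587278719}{134301055140}$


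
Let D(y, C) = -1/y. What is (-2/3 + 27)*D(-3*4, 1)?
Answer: 79/36 ≈ 2.1944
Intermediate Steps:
(-2/3 + 27)*D(-3*4, 1) = (-2/3 + 27)*(-1/((-3*4))) = ((⅓)*(-2) + 27)*(-1/(-12)) = (-⅔ + 27)*(-1*(-1/12)) = (79/3)*(1/12) = 79/36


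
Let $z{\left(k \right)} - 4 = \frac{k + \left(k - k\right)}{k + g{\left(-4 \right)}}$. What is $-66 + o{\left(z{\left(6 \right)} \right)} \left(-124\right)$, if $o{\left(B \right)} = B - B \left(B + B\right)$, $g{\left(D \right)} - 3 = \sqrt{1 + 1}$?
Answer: $\frac{29932630}{6241} - \frac{1042344 \sqrt{2}}{6241} \approx 4559.9$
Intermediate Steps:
$g{\left(D \right)} = 3 + \sqrt{2}$ ($g{\left(D \right)} = 3 + \sqrt{1 + 1} = 3 + \sqrt{2}$)
$z{\left(k \right)} = 4 + \frac{k}{3 + k + \sqrt{2}}$ ($z{\left(k \right)} = 4 + \frac{k + \left(k - k\right)}{k + \left(3 + \sqrt{2}\right)} = 4 + \frac{k + 0}{3 + k + \sqrt{2}} = 4 + \frac{k}{3 + k + \sqrt{2}}$)
$o{\left(B \right)} = B - 2 B^{2}$ ($o{\left(B \right)} = B - B 2 B = B - 2 B^{2}$)
$-66 + o{\left(z{\left(6 \right)} \right)} \left(-124\right) = -66 + \frac{12 + 4 \sqrt{2} + 5 \cdot 6}{3 + 6 + \sqrt{2}} \left(1 - 2 \frac{12 + 4 \sqrt{2} + 5 \cdot 6}{3 + 6 + \sqrt{2}}\right) \left(-124\right) = -66 + \frac{12 + 4 \sqrt{2} + 30}{9 + \sqrt{2}} \left(1 - 2 \frac{12 + 4 \sqrt{2} + 30}{9 + \sqrt{2}}\right) \left(-124\right) = -66 + \frac{42 + 4 \sqrt{2}}{9 + \sqrt{2}} \left(1 - 2 \frac{42 + 4 \sqrt{2}}{9 + \sqrt{2}}\right) \left(-124\right) = -66 + \frac{42 + 4 \sqrt{2}}{9 + \sqrt{2}} \left(1 - \frac{2 \left(42 + 4 \sqrt{2}\right)}{9 + \sqrt{2}}\right) \left(-124\right) = -66 + \frac{\left(1 - \frac{2 \left(42 + 4 \sqrt{2}\right)}{9 + \sqrt{2}}\right) \left(42 + 4 \sqrt{2}\right)}{9 + \sqrt{2}} \left(-124\right) = -66 - \frac{124 \left(1 - \frac{2 \left(42 + 4 \sqrt{2}\right)}{9 + \sqrt{2}}\right) \left(42 + 4 \sqrt{2}\right)}{9 + \sqrt{2}}$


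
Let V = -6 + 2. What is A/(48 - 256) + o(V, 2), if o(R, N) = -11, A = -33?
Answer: -2255/208 ≈ -10.841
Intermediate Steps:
V = -4
A/(48 - 256) + o(V, 2) = -33/(48 - 256) - 11 = -33/(-208) - 11 = -1/208*(-33) - 11 = 33/208 - 11 = -2255/208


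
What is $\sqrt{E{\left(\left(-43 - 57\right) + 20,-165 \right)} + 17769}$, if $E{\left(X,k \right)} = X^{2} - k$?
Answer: $23 \sqrt{46} \approx 155.99$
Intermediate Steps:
$\sqrt{E{\left(\left(-43 - 57\right) + 20,-165 \right)} + 17769} = \sqrt{\left(\left(\left(-43 - 57\right) + 20\right)^{2} - -165\right) + 17769} = \sqrt{\left(\left(-100 + 20\right)^{2} + 165\right) + 17769} = \sqrt{\left(\left(-80\right)^{2} + 165\right) + 17769} = \sqrt{\left(6400 + 165\right) + 17769} = \sqrt{6565 + 17769} = \sqrt{24334} = 23 \sqrt{46}$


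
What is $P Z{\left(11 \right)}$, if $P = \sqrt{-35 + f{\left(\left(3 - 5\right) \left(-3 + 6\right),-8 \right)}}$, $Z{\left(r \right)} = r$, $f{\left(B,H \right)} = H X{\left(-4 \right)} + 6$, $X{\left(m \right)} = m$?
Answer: $11 \sqrt{3} \approx 19.053$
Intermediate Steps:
$f{\left(B,H \right)} = 6 - 4 H$ ($f{\left(B,H \right)} = H \left(-4\right) + 6 = - 4 H + 6 = 6 - 4 H$)
$P = \sqrt{3}$ ($P = \sqrt{-35 + \left(6 - -32\right)} = \sqrt{-35 + \left(6 + 32\right)} = \sqrt{-35 + 38} = \sqrt{3} \approx 1.732$)
$P Z{\left(11 \right)} = \sqrt{3} \cdot 11 = 11 \sqrt{3}$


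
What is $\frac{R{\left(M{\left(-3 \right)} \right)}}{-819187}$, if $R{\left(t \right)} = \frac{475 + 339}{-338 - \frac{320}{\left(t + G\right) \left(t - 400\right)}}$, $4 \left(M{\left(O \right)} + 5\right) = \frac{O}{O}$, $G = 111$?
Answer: $\frac{56009305}{19051359388101} \approx 2.9399 \cdot 10^{-6}$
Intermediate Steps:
$M{\left(O \right)} = - \frac{19}{4}$ ($M{\left(O \right)} = -5 + \frac{O \frac{1}{O}}{4} = -5 + \frac{1}{4} \cdot 1 = -5 + \frac{1}{4} = - \frac{19}{4}$)
$R{\left(t \right)} = \frac{814}{-338 - \frac{320}{\left(-400 + t\right) \left(111 + t\right)}}$ ($R{\left(t \right)} = \frac{475 + 339}{-338 - \frac{320}{\left(t + 111\right) \left(t - 400\right)}} = \frac{814}{-338 - \frac{320}{\left(111 + t\right) \left(-400 + t\right)}} = \frac{814}{-338 - \frac{320}{\left(-400 + t\right) \left(111 + t\right)}}$)
$\frac{R{\left(M{\left(-3 \right)} \right)}}{-819187} = \frac{407 \frac{1}{7503440 - 169 \left(- \frac{19}{4}\right)^{2} + 48841 \left(- \frac{19}{4}\right)} \left(-44400 + \left(- \frac{19}{4}\right)^{2} - - \frac{5491}{4}\right)}{-819187} = \frac{407 \left(-44400 + \frac{361}{16} + \frac{5491}{4}\right)}{7503440 - \frac{61009}{16} - \frac{927979}{4}} \left(- \frac{1}{819187}\right) = 407 \frac{1}{7503440 - \frac{61009}{16} - \frac{927979}{4}} \left(- \frac{688075}{16}\right) \left(- \frac{1}{819187}\right) = 407 \frac{1}{\frac{116282115}{16}} \left(- \frac{688075}{16}\right) \left(- \frac{1}{819187}\right) = 407 \cdot \frac{16}{116282115} \left(- \frac{688075}{16}\right) \left(- \frac{1}{819187}\right) = \left(- \frac{56009305}{23256423}\right) \left(- \frac{1}{819187}\right) = \frac{56009305}{19051359388101}$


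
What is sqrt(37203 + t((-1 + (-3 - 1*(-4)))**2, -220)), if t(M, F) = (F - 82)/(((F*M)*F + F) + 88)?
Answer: sqrt(162066234)/66 ≈ 192.89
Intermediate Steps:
t(M, F) = (-82 + F)/(88 + F + M*F**2) (t(M, F) = (-82 + F)/((M*F**2 + F) + 88) = (-82 + F)/((F + M*F**2) + 88) = (-82 + F)/(88 + F + M*F**2))
sqrt(37203 + t((-1 + (-3 - 1*(-4)))**2, -220)) = sqrt(37203 + (-82 - 220)/(88 - 220 + (-1 + (-3 - 1*(-4)))**2*(-220)**2)) = sqrt(37203 - 302/(88 - 220 + (-1 + (-3 + 4))**2*48400)) = sqrt(37203 - 302/(88 - 220 + (-1 + 1)**2*48400)) = sqrt(37203 - 302/(88 - 220 + 0**2*48400)) = sqrt(37203 - 302/(88 - 220 + 0*48400)) = sqrt(37203 - 302/(88 - 220 + 0)) = sqrt(37203 - 302/(-132)) = sqrt(37203 - 1/132*(-302)) = sqrt(37203 + 151/66) = sqrt(2455549/66) = sqrt(162066234)/66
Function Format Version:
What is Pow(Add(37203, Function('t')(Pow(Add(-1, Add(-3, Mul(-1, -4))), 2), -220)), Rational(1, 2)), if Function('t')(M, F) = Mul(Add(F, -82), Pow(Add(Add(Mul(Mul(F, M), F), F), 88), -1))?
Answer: Mul(Rational(1, 66), Pow(162066234, Rational(1, 2))) ≈ 192.89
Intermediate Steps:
Function('t')(M, F) = Mul(Pow(Add(88, F, Mul(M, Pow(F, 2))), -1), Add(-82, F)) (Function('t')(M, F) = Mul(Add(-82, F), Pow(Add(Add(Mul(M, Pow(F, 2)), F), 88), -1)) = Mul(Add(-82, F), Pow(Add(Add(F, Mul(M, Pow(F, 2))), 88), -1)) = Mul(Add(-82, F), Pow(Add(88, F, Mul(M, Pow(F, 2))), -1)) = Mul(Pow(Add(88, F, Mul(M, Pow(F, 2))), -1), Add(-82, F)))
Pow(Add(37203, Function('t')(Pow(Add(-1, Add(-3, Mul(-1, -4))), 2), -220)), Rational(1, 2)) = Pow(Add(37203, Mul(Pow(Add(88, -220, Mul(Pow(Add(-1, Add(-3, Mul(-1, -4))), 2), Pow(-220, 2))), -1), Add(-82, -220))), Rational(1, 2)) = Pow(Add(37203, Mul(Pow(Add(88, -220, Mul(Pow(Add(-1, Add(-3, 4)), 2), 48400)), -1), -302)), Rational(1, 2)) = Pow(Add(37203, Mul(Pow(Add(88, -220, Mul(Pow(Add(-1, 1), 2), 48400)), -1), -302)), Rational(1, 2)) = Pow(Add(37203, Mul(Pow(Add(88, -220, Mul(Pow(0, 2), 48400)), -1), -302)), Rational(1, 2)) = Pow(Add(37203, Mul(Pow(Add(88, -220, Mul(0, 48400)), -1), -302)), Rational(1, 2)) = Pow(Add(37203, Mul(Pow(Add(88, -220, 0), -1), -302)), Rational(1, 2)) = Pow(Add(37203, Mul(Pow(-132, -1), -302)), Rational(1, 2)) = Pow(Add(37203, Mul(Rational(-1, 132), -302)), Rational(1, 2)) = Pow(Add(37203, Rational(151, 66)), Rational(1, 2)) = Pow(Rational(2455549, 66), Rational(1, 2)) = Mul(Rational(1, 66), Pow(162066234, Rational(1, 2)))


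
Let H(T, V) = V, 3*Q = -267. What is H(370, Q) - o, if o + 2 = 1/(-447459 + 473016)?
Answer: -2223460/25557 ≈ -87.000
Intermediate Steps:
Q = -89 (Q = (⅓)*(-267) = -89)
o = -51113/25557 (o = -2 + 1/(-447459 + 473016) = -2 + 1/25557 = -51113/25557 ≈ -2.0000)
H(370, Q) - o = -89 - 1*(-51113/25557) = -89 + 51113/25557 = -2223460/25557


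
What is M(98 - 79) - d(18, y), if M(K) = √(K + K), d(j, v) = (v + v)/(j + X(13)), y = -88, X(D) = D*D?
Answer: 16/17 + √38 ≈ 7.1056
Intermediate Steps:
X(D) = D²
d(j, v) = 2*v/(169 + j) (d(j, v) = (v + v)/(j + 13²) = (2*v)/(j + 169) = (2*v)/(169 + j) = 2*v/(169 + j))
M(K) = √2*√K (M(K) = √(2*K) = √2*√K)
M(98 - 79) - d(18, y) = √2*√(98 - 79) - 2*(-88)/(169 + 18) = √2*√19 - 2*(-88)/187 = √38 - 2*(-88)/187 = √38 - 1*(-16/17) = √38 + 16/17 = 16/17 + √38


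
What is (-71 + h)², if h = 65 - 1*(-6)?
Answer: 0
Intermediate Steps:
h = 71 (h = 65 + 6 = 71)
(-71 + h)² = (-71 + 71)² = 0² = 0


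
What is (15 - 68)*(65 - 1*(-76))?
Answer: -7473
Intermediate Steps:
(15 - 68)*(65 - 1*(-76)) = -53*(65 + 76) = -53*141 = -7473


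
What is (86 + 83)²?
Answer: 28561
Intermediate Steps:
(86 + 83)² = 169² = 28561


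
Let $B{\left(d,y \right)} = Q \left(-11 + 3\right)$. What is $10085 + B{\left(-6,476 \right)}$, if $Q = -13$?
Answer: $10189$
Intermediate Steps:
$B{\left(d,y \right)} = 104$ ($B{\left(d,y \right)} = - 13 \left(-11 + 3\right) = \left(-13\right) \left(-8\right) = 104$)
$10085 + B{\left(-6,476 \right)} = 10085 + 104 = 10189$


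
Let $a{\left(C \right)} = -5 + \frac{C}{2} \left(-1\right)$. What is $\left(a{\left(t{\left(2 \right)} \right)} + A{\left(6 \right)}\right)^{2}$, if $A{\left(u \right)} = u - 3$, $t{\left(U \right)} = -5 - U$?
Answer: $\frac{9}{4} \approx 2.25$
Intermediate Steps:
$A{\left(u \right)} = -3 + u$ ($A{\left(u \right)} = u - 3 = -3 + u$)
$a{\left(C \right)} = -5 - \frac{C}{2}$ ($a{\left(C \right)} = -5 + C \frac{1}{2} \left(-1\right) = -5 + \frac{C}{2} \left(-1\right) = -5 - \frac{C}{2}$)
$\left(a{\left(t{\left(2 \right)} \right)} + A{\left(6 \right)}\right)^{2} = \left(\left(-5 - \frac{-5 - 2}{2}\right) + \left(-3 + 6\right)\right)^{2} = \left(\left(-5 - \frac{-5 - 2}{2}\right) + 3\right)^{2} = \left(\left(-5 - - \frac{7}{2}\right) + 3\right)^{2} = \left(\left(-5 + \frac{7}{2}\right) + 3\right)^{2} = \left(- \frac{3}{2} + 3\right)^{2} = \left(\frac{3}{2}\right)^{2} = \frac{9}{4}$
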